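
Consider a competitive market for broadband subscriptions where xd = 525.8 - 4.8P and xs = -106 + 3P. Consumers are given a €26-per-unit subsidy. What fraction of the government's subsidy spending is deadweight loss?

Pre-subsidy: 525.8 - 4.8P = -106 + 3P gives P* = 81, x* = 137.
With the rebate, buyers effectively pay Pb = Ps − 26, where Ps is the price sellers receive.
Demand in terms of Ps becomes xd = 525.8 − 4.8(Ps − 26) = 650.6 - 4.8Ps. Setting this equal to supply: 650.6 - 4.8Ps = -106 + 3Ps, so Ps = 97.
Buyers pay Pb = 97 − 26 = 71; x' = -106 + 3·97 = 185.
ΔCS = ½(137 + 185)(81 − 71) = 1610; ΔPS = ½(137 + 185)(97 − 81) = 2576.
Government spending = 26 × 185 = 4810.
DWL = ½ × 26 × (185 − 137) = 624; fraction = 624 / 4810 = 24/185.

DWL / government spending = 24/185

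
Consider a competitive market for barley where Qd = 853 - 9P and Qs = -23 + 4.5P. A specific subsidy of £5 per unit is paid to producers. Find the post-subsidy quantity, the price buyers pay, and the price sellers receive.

Pre-subsidy: 853 - 9P = -23 + 4.5P gives P* = 584/9, Q* = 269.
With the subsidy, sellers receive Ps = Pb + 5 for each unit, where Pb is the price buyers pay.
Supply in terms of Pb becomes Qs = -23 + 4.5(Pb + 5) = -0.5 + 4.5Pb. Setting this equal to demand: 853 - 9Pb = -0.5 + 4.5Pb, so Pb = 569/9.
Sellers receive Ps = 569/9 + 5 = 614/9; Q' = 853 − 9·(569/9) = 284.

Q' = 284; buyers pay 569/9; sellers receive 614/9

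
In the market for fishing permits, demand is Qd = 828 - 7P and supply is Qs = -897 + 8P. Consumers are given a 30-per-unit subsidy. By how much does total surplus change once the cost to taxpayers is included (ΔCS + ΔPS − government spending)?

Pre-subsidy: 828 - 7P = -897 + 8P gives P* = 115, Q* = 23.
With the rebate, buyers effectively pay Pb = Ps − 30, where Ps is the price sellers receive.
Demand in terms of Ps becomes Qd = 828 − 7(Ps − 30) = 1038 - 7Ps. Setting this equal to supply: 1038 - 7Ps = -897 + 8Ps, so Ps = 129.
Buyers pay Pb = 129 − 30 = 99; Q' = -897 + 8·129 = 135.
ΔCS = ½(23 + 135)(115 − 99) = 1264; ΔPS = ½(23 + 135)(129 − 115) = 1106.
Government spending = 30 × 135 = 4050.
Net change = 1264 + 1106 − 4050 = -1680. The loss equals the DWL triangle ½·30·112.

Net change in total surplus = -1680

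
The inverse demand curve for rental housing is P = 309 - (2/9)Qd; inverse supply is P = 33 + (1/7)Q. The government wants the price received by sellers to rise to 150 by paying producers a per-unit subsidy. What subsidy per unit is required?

Required subsidy s = 23 per unit

At a seller price of 150, quantity supplied is -231 + 7·150 = 819.
Buyers absorb 819 only when they pay Pb = 309 − (2/9)·819 = 127.
s = Ps − Pb = 150 − 127 = 23.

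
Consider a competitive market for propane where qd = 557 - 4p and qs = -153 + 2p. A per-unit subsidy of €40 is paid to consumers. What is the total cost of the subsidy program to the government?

Government cost = €5480

Pre-subsidy: 557 - 4p = -153 + 2p gives p* = 355/3, q* = 251/3.
With the rebate, buyers effectively pay pb = ps − 40, where ps is the price sellers receive.
Demand in terms of ps becomes qd = 557 − 4(ps − 40) = 717 - 4ps. Setting this equal to supply: 717 - 4ps = -153 + 2ps, so ps = 145.
Buyers pay pb = 145 − 40 = 105; q' = -153 + 2·145 = 137.
Government outlay = subsidy × quantity = 40 × 137 = 5480.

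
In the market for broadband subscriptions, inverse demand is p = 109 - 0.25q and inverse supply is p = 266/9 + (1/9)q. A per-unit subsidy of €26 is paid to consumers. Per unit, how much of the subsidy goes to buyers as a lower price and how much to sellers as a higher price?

Pre-subsidy: 109 - 0.25q = 266/9 + (1/9)q gives q* = 220 and p* = 54.
With the rebate, buyers effectively pay pb = ps − 26, where ps is the price sellers receive.
On the curves, pb = 109 - 0.25q and ps = 266/9 + (1/9)q; the wedge ps − pb = 26 gives 266/9 + (1/9)q − (109 - 0.25q) = 26, so q' = 292.
Then pb = 109 − 0.25·292 = 36 and ps = 266/9 + (1/9)·292 = 62.
Buyers' price falls by p* − pb = 54 − 36 = 18; sellers' price rises by ps − p* = 62 − 54 = 8.

Buyers gain €18 per unit; sellers gain €8 per unit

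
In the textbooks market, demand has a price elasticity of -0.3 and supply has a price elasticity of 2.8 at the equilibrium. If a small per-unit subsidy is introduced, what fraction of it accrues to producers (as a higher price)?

For a small subsidy around the equilibrium, the benefit split depends on the relative slopes, which at a point are proportional to the elasticities.
Buyer share = εs/(εs + |εd|) = 2.8/(2.8 + 0.3) = 28/31; seller share = |εd|/(εs + |εd|) = 3/31.
So producers capture 3/31 of the subsidy.

Producer share = 3/31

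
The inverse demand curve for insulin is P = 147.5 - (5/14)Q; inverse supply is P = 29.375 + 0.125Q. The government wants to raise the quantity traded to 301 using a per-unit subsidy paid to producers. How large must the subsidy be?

Required subsidy s = 27 per unit

At Q = 301, from the demand curve buyers pay Pb = 147.5 − (5/14)·301 = 40; from the supply curve sellers need Ps = 29.375 + 0.125·301 = 67.
The subsidy must fill the gap: s = Ps − Pb = 67 − 40 = 27.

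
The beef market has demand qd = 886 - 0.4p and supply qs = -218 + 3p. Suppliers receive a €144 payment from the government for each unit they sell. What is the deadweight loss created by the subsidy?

Deadweight loss = 62208/17

Pre-subsidy: 886 - 0.4p = -218 + 3p gives p* = 5520/17, q* = 12854/17.
With the subsidy, sellers receive ps = pb + 144 for each unit, where pb is the price buyers pay.
Supply in terms of pb becomes qs = -218 + 3(pb + 144) = 214 + 3pb. Setting this equal to demand: 886 - 0.4pb = 214 + 3pb, so pb = 3360/17.
Sellers receive ps = 3360/17 + 144 = 5808/17; q' = 886 − 0.4·(3360/17) = 13718/17.
The subsidy expands output by 13718/17 − 12854/17 = 864/17 past the efficient level; on those units the gap between marginal cost and willingness to pay runs from 0 up to 144.
DWL = ½ × 144 × 864/17 = 62208/17.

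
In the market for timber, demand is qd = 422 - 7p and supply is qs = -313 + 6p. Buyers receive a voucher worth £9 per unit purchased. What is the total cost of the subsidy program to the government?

Government cost = 6471/13

Pre-subsidy: 422 - 7p = -313 + 6p gives p* = 735/13, q* = 341/13.
With the rebate, buyers effectively pay pb = ps − 9, where ps is the price sellers receive.
Demand in terms of ps becomes qd = 422 − 7(ps − 9) = 485 - 7ps. Setting this equal to supply: 485 - 7ps = -313 + 6ps, so ps = 798/13.
Buyers pay pb = 798/13 − 9 = 681/13; q' = -313 + 6·(798/13) = 719/13.
Government outlay = subsidy × quantity = 9 × 719/13 = 6471/13.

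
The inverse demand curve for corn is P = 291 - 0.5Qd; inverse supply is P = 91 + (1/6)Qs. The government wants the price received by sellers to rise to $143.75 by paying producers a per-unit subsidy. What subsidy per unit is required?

Required subsidy s = $11 per unit

At a seller price of 143.75, quantity supplied is -546 + 6·143.75 = 316.5.
Buyers absorb 316.5 only when they pay Pb = 291 − 0.5·316.5 = 132.75.
s = Ps − Pb = 143.75 − 132.75 = 11.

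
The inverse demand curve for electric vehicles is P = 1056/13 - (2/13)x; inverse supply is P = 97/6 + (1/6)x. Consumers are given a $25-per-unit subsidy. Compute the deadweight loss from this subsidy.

Pre-subsidy: 1056/13 - (2/13)x = 97/6 + (1/6)x gives x* = 203 and P* = 50.
With the rebate, buyers effectively pay Pb = Ps − 25, where Ps is the price sellers receive.
On the curves, Pb = 1056/13 - (2/13)x and Ps = 97/6 + (1/6)x; the wedge Ps − Pb = 25 gives 97/6 + (1/6)x − (1056/13 - (2/13)x) = 25, so x' = 281.
Then Pb = 1056/13 − (2/13)·281 = 38 and Ps = 97/6 + (1/6)·281 = 63.
The subsidy expands output by 281 − 203 = 78 past the efficient level; on those units the gap between marginal cost and willingness to pay runs from 0 up to 25.
DWL = ½ × 25 × 78 = 975.

Deadweight loss = $975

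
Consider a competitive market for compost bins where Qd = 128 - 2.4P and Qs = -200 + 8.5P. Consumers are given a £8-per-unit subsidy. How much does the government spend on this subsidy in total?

Pre-subsidy: 128 - 2.4P = -200 + 8.5P gives P* = 3280/109, Q* = 6080/109.
With the rebate, buyers effectively pay Pb = Ps − 8, where Ps is the price sellers receive.
Demand in terms of Ps becomes Qd = 128 − 2.4(Ps − 8) = 147.2 - 2.4Ps. Setting this equal to supply: 147.2 - 2.4Ps = -200 + 8.5Ps, so Ps = 3472/109.
Buyers pay Pb = 3472/109 − 8 = 2600/109; Q' = -200 + 8.5·(3472/109) = 7712/109.
Government outlay = subsidy × quantity = 8 × 7712/109 = 61696/109.

Government cost = 61696/109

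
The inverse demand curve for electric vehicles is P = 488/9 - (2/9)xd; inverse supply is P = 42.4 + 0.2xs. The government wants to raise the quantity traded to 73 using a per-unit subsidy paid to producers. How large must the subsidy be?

At x = 73, from the demand curve buyers pay Pb = 488/9 − (2/9)·73 = 38; from the supply curve sellers need Ps = 42.4 + 0.2·73 = 57.
The subsidy must fill the gap: s = Ps − Pb = 57 − 38 = 19.

Required subsidy s = 19 per unit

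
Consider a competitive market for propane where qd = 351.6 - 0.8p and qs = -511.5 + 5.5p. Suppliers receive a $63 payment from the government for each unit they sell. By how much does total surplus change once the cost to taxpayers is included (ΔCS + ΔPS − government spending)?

Net change in total surplus = -$1386

Pre-subsidy: 351.6 - 0.8p = -511.5 + 5.5p gives p* = 137, q* = 242.
With the subsidy, sellers receive ps = pb + 63 for each unit, where pb is the price buyers pay.
Supply in terms of pb becomes qs = -511.5 + 5.5(pb + 63) = -165 + 5.5pb. Setting this equal to demand: 351.6 - 0.8pb = -165 + 5.5pb, so pb = 82.
Sellers receive ps = 82 + 63 = 145; q' = 351.6 − 0.8·82 = 286.
ΔCS = ½(242 + 286)(137 − 82) = 14520; ΔPS = ½(242 + 286)(145 − 137) = 2112.
Government spending = 63 × 286 = 18018.
Net change = 14520 + 2112 − 18018 = -1386. The loss equals the DWL triangle ½·63·44.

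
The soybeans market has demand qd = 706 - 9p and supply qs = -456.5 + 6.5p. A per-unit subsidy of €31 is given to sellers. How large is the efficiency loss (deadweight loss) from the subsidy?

Pre-subsidy: 706 - 9p = -456.5 + 6.5p gives p* = 75, q* = 31.
With the subsidy, sellers receive ps = pb + 31 for each unit, where pb is the price buyers pay.
Supply in terms of pb becomes qs = -456.5 + 6.5(pb + 31) = -255 + 6.5pb. Setting this equal to demand: 706 - 9pb = -255 + 6.5pb, so pb = 62.
Sellers receive ps = 62 + 31 = 93; q' = 706 − 9·62 = 148.
The subsidy expands output by 148 − 31 = 117 past the efficient level; on those units the gap between marginal cost and willingness to pay runs from 0 up to 31.
DWL = ½ × 31 × 117 = 1813.5.

Deadweight loss = €1813.5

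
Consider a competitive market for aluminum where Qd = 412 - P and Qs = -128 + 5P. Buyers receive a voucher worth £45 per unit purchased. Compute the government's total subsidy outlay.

Government cost = £16177.5

Pre-subsidy: 412 - P = -128 + 5P gives P* = 90, Q* = 322.
With the rebate, buyers effectively pay Pb = Ps − 45, where Ps is the price sellers receive.
Demand in terms of Ps becomes Qd = 412 − 1(Ps − 45) = 457 - Ps. Setting this equal to supply: 457 - Ps = -128 + 5Ps, so Ps = 97.5.
Buyers pay Pb = 97.5 − 45 = 52.5; Q' = -128 + 5·97.5 = 359.5.
Government outlay = subsidy × quantity = 45 × 359.5 = 16177.5.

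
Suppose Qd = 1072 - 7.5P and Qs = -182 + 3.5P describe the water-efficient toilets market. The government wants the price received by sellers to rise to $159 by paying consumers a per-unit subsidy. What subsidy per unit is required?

Required subsidy s = $66 per unit

At a seller price of 159, quantity supplied is -182 + 3.5·159 = 374.5.
Buyers absorb 374.5 only when they pay Pb with 1072 − 7.5·Pb = 374.5, i.e. Pb = 93.
s = Ps − Pb = 159 − 93 = 66.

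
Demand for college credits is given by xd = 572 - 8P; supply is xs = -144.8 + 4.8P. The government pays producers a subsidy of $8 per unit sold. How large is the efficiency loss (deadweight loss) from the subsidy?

Deadweight loss = $96

Pre-subsidy: 572 - 8P = -144.8 + 4.8P gives P* = 56, x* = 124.
With the subsidy, sellers receive Ps = Pb + 8 for each unit, where Pb is the price buyers pay.
Supply in terms of Pb becomes xs = -144.8 + 4.8(Pb + 8) = -106.4 + 4.8Pb. Setting this equal to demand: 572 - 8Pb = -106.4 + 4.8Pb, so Pb = 53.
Sellers receive Ps = 53 + 8 = 61; x' = 572 − 8·53 = 148.
The subsidy expands output by 148 − 124 = 24 past the efficient level; on those units the gap between marginal cost and willingness to pay runs from 0 up to 8.
DWL = ½ × 8 × 24 = 96.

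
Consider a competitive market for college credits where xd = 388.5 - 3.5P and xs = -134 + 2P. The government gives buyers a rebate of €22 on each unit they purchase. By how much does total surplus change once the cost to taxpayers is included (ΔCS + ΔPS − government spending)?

Net change in total surplus = -€308

Pre-subsidy: 388.5 - 3.5P = -134 + 2P gives P* = 95, x* = 56.
With the rebate, buyers effectively pay Pb = Ps − 22, where Ps is the price sellers receive.
Demand in terms of Ps becomes xd = 388.5 − 3.5(Ps − 22) = 465.5 - 3.5Ps. Setting this equal to supply: 465.5 - 3.5Ps = -134 + 2Ps, so Ps = 109.
Buyers pay Pb = 109 − 22 = 87; x' = -134 + 2·109 = 84.
ΔCS = ½(56 + 84)(95 − 87) = 560; ΔPS = ½(56 + 84)(109 − 95) = 980.
Government spending = 22 × 84 = 1848.
Net change = 560 + 980 − 1848 = -308. The loss equals the DWL triangle ½·22·28.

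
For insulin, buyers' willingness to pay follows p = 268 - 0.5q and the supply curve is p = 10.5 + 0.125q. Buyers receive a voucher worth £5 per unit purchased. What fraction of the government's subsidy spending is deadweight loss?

Pre-subsidy: 268 - 0.5q = 10.5 + 0.125q gives q* = 412 and p* = 62.
With the rebate, buyers effectively pay pb = ps − 5, where ps is the price sellers receive.
On the curves, pb = 268 - 0.5q and ps = 10.5 + 0.125q; the wedge ps − pb = 5 gives 10.5 + 0.125q − (268 - 0.5q) = 5, so q' = 420.
Then pb = 268 − 0.5·420 = 58 and ps = 10.5 + 0.125·420 = 63.
ΔCS = ½(412 + 420)(62 − 58) = 1664; ΔPS = ½(412 + 420)(63 − 62) = 416.
Government spending = 5 × 420 = 2100.
DWL = ½ × 5 × (420 − 412) = 20; fraction = 20 / 2100 = 1/105.

DWL / government spending = 1/105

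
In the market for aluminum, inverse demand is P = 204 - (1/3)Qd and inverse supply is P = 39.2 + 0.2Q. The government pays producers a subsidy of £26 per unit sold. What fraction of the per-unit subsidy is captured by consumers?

Consumer share = 0.625

Pre-subsidy: 204 - (1/3)Q = 39.2 + 0.2Q gives Q* = 309 and P* = 101.
With the subsidy, sellers receive Ps = Pb + 26 for each unit, where Pb is the price buyers pay.
On the curves, Pb = 204 - (1/3)Q and Ps = 39.2 + 0.2Q; the wedge Ps − Pb = 26 gives 39.2 + 0.2Q − (204 - (1/3)Q) = 26, so Q' = 357.75.
Then Pb = 204 − (1/3)·357.75 = 84.75 and Ps = 39.2 + 0.2·357.75 = 110.75.
Buyers' price falls by P* − Pb = 101 − 84.75 = 16.25; sellers' price rises by Ps − P* = 110.75 − 101 = 9.75.
So consumers capture 16.25/26 = 0.625 of each unit of subsidy.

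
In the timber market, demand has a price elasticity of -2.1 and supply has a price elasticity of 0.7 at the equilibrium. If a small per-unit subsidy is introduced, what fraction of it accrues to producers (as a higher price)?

For a small subsidy around the equilibrium, the benefit split depends on the relative slopes, which at a point are proportional to the elasticities.
Buyer share = εs/(εs + |εd|) = 0.7/(0.7 + 2.1) = 0.25; seller share = |εd|/(εs + |εd|) = 0.75.
So producers capture 0.75 of the subsidy.

Producer share = 0.75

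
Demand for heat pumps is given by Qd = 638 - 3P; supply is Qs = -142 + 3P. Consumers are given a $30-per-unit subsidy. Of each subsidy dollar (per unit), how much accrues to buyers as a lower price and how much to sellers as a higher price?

Buyers gain $15 per unit; sellers gain $15 per unit

Pre-subsidy: 638 - 3P = -142 + 3P gives P* = 130, Q* = 248.
With the rebate, buyers effectively pay Pb = Ps − 30, where Ps is the price sellers receive.
Demand in terms of Ps becomes Qd = 638 − 3(Ps − 30) = 728 - 3Ps. Setting this equal to supply: 728 - 3Ps = -142 + 3Ps, so Ps = 145.
Buyers pay Pb = 145 − 30 = 115; Q' = -142 + 3·145 = 293.
Buyers' price falls by P* − Pb = 130 − 115 = 15; sellers' price rises by Ps − P* = 145 − 130 = 15.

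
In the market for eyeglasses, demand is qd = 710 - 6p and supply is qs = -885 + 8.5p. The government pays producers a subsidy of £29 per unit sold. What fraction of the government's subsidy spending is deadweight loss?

Pre-subsidy: 710 - 6p = -885 + 8.5p gives p* = 110, q* = 50.
With the subsidy, sellers receive ps = pb + 29 for each unit, where pb is the price buyers pay.
Supply in terms of pb becomes qs = -885 + 8.5(pb + 29) = -638.5 + 8.5pb. Setting this equal to demand: 710 - 6pb = -638.5 + 8.5pb, so pb = 93.
Sellers receive ps = 93 + 29 = 122; q' = 710 − 6·93 = 152.
ΔCS = ½(50 + 152)(110 − 93) = 1717; ΔPS = ½(50 + 152)(122 − 110) = 1212.
Government spending = 29 × 152 = 4408.
DWL = ½ × 29 × (152 − 50) = 1479; fraction = 1479 / 4408 = 51/152.

DWL / government spending = 51/152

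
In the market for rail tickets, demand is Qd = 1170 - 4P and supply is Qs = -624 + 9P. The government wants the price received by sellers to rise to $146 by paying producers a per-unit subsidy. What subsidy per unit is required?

At a seller price of 146, quantity supplied is -624 + 9·146 = 690.
Buyers absorb 690 only when they pay Pb with 1170 − 4·Pb = 690, i.e. Pb = 120.
s = Ps − Pb = 146 − 120 = 26.

Required subsidy s = $26 per unit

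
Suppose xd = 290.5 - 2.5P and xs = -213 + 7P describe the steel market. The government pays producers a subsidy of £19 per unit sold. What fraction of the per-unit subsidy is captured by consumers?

Consumer share = 14/19

Pre-subsidy: 290.5 - 2.5P = -213 + 7P gives P* = 53, x* = 158.
With the subsidy, sellers receive Ps = Pb + 19 for each unit, where Pb is the price buyers pay.
Supply in terms of Pb becomes xs = -213 + 7(Pb + 19) = -80 + 7Pb. Setting this equal to demand: 290.5 - 2.5Pb = -80 + 7Pb, so Pb = 39.
Sellers receive Ps = 39 + 19 = 58; x' = 290.5 − 2.5·39 = 193.
Buyers' price falls by P* − Pb = 53 − 39 = 14; sellers' price rises by Ps − P* = 58 − 53 = 5.
So consumers capture 14/19 = 14/19 of each unit of subsidy.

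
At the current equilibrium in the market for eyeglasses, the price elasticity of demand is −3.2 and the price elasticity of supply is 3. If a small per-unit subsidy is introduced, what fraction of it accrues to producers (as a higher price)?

Producer share = 16/31

For a small subsidy around the equilibrium, the benefit split depends on the relative slopes, which at a point are proportional to the elasticities.
Buyer share = εs/(εs + |εd|) = 3/(3 + 3.2) = 15/31; seller share = |εd|/(εs + |εd|) = 16/31.
So producers capture 16/31 of the subsidy.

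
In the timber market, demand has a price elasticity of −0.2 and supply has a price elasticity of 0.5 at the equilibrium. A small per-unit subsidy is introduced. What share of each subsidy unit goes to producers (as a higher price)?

Producer share = 2/7

For a small subsidy around the equilibrium, the benefit split depends on the relative slopes, which at a point are proportional to the elasticities.
Buyer share = εs/(εs + |εd|) = 0.5/(0.5 + 0.2) = 5/7; seller share = |εd|/(εs + |εd|) = 2/7.
So producers capture 2/7 of the subsidy.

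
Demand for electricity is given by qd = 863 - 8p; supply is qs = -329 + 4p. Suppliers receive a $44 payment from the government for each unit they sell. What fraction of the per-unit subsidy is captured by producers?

Producer share = 2/3

Pre-subsidy: 863 - 8p = -329 + 4p gives p* = 298/3, q* = 205/3.
With the subsidy, sellers receive ps = pb + 44 for each unit, where pb is the price buyers pay.
Supply in terms of pb becomes qs = -329 + 4(pb + 44) = -153 + 4pb. Setting this equal to demand: 863 - 8pb = -153 + 4pb, so pb = 254/3.
Sellers receive ps = 254/3 + 44 = 386/3; q' = 863 − 8·(254/3) = 557/3.
Buyers' price falls by p* − pb = 298/3 − 254/3 = 44/3; sellers' price rises by ps − p* = 386/3 − 298/3 = 88/3.
So producers capture (88/3)/44 = 2/3 of each unit of subsidy.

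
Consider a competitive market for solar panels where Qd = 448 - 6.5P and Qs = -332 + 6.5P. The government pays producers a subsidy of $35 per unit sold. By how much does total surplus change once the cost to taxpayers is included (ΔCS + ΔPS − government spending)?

Pre-subsidy: 448 - 6.5P = -332 + 6.5P gives P* = 60, Q* = 58.
With the subsidy, sellers receive Ps = Pb + 35 for each unit, where Pb is the price buyers pay.
Supply in terms of Pb becomes Qs = -332 + 6.5(Pb + 35) = -104.5 + 6.5Pb. Setting this equal to demand: 448 - 6.5Pb = -104.5 + 6.5Pb, so Pb = 42.5.
Sellers receive Ps = 42.5 + 35 = 77.5; Q' = 448 − 6.5·42.5 = 171.75.
ΔCS = ½(58 + 171.75)(60 − 42.5) = 2010.3125; ΔPS = ½(58 + 171.75)(77.5 − 60) = 2010.3125.
Government spending = 35 × 171.75 = 6011.25.
Net change = 2010.3125 + 2010.3125 − 6011.25 = -1990.625. The loss equals the DWL triangle ½·35·113.75.

Net change in total surplus = -$1990.625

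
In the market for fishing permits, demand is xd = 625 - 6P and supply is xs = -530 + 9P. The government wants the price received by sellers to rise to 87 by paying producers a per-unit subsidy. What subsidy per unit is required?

At a seller price of 87, quantity supplied is -530 + 9·87 = 253.
Buyers absorb 253 only when they pay Pb with 625 − 6·Pb = 253, i.e. Pb = 62.
s = Ps − Pb = 87 − 62 = 25.

Required subsidy s = 25 per unit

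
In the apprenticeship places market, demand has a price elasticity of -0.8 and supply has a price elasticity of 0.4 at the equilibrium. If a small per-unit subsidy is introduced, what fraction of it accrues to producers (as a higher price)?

Producer share = 2/3

For a small subsidy around the equilibrium, the benefit split depends on the relative slopes, which at a point are proportional to the elasticities.
Buyer share = εs/(εs + |εd|) = 0.4/(0.4 + 0.8) = 1/3; seller share = |εd|/(εs + |εd|) = 2/3.
So producers capture 2/3 of the subsidy.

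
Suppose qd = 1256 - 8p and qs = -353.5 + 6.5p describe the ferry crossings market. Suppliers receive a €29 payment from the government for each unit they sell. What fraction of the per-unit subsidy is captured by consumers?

Pre-subsidy: 1256 - 8p = -353.5 + 6.5p gives p* = 111, q* = 368.
With the subsidy, sellers receive ps = pb + 29 for each unit, where pb is the price buyers pay.
Supply in terms of pb becomes qs = -353.5 + 6.5(pb + 29) = -165 + 6.5pb. Setting this equal to demand: 1256 - 8pb = -165 + 6.5pb, so pb = 98.
Sellers receive ps = 98 + 29 = 127; q' = 1256 − 8·98 = 472.
Buyers' price falls by p* − pb = 111 − 98 = 13; sellers' price rises by ps − p* = 127 − 111 = 16.
So consumers capture 13/29 = 13/29 of each unit of subsidy.

Consumer share = 13/29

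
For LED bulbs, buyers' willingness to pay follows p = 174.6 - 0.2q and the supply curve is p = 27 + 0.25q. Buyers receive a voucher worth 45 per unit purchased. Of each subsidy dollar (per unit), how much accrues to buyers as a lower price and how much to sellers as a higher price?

Buyers gain 20 per unit; sellers gain 25 per unit

Pre-subsidy: 174.6 - 0.2q = 27 + 0.25q gives q* = 328 and p* = 109.
With the rebate, buyers effectively pay pb = ps − 45, where ps is the price sellers receive.
On the curves, pb = 174.6 - 0.2q and ps = 27 + 0.25q; the wedge ps − pb = 45 gives 27 + 0.25q − (174.6 - 0.2q) = 45, so q' = 428.
Then pb = 174.6 − 0.2·428 = 89 and ps = 27 + 0.25·428 = 134.
Buyers' price falls by p* − pb = 109 − 89 = 20; sellers' price rises by ps − p* = 134 − 109 = 25.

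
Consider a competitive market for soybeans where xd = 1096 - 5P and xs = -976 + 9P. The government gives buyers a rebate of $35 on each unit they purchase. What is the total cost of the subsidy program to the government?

Pre-subsidy: 1096 - 5P = -976 + 9P gives P* = 148, x* = 356.
With the rebate, buyers effectively pay Pb = Ps − 35, where Ps is the price sellers receive.
Demand in terms of Ps becomes xd = 1096 − 5(Ps − 35) = 1271 - 5Ps. Setting this equal to supply: 1271 - 5Ps = -976 + 9Ps, so Ps = 160.5.
Buyers pay Pb = 160.5 − 35 = 125.5; x' = -976 + 9·160.5 = 468.5.
Government outlay = subsidy × quantity = 35 × 468.5 = 16397.5.

Government cost = $16397.5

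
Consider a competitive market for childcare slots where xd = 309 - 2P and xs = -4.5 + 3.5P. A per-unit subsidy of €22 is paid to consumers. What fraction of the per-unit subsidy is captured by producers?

Pre-subsidy: 309 - 2P = -4.5 + 3.5P gives P* = 57, x* = 195.
With the rebate, buyers effectively pay Pb = Ps − 22, where Ps is the price sellers receive.
Demand in terms of Ps becomes xd = 309 − 2(Ps − 22) = 353 - 2Ps. Setting this equal to supply: 353 - 2Ps = -4.5 + 3.5Ps, so Ps = 65.
Buyers pay Pb = 65 − 22 = 43; x' = -4.5 + 3.5·65 = 223.
Buyers' price falls by P* − Pb = 57 − 43 = 14; sellers' price rises by Ps − P* = 65 − 57 = 8.
So producers capture 8/22 = 4/11 of each unit of subsidy.

Producer share = 4/11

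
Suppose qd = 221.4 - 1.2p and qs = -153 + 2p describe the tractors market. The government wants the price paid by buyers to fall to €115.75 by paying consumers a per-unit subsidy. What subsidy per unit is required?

At a buyer price of 115.75, quantity demanded is 221.4 − 1.2·115.75 = 82.5.
Sellers supply 82.5 only when they receive ps with -153 + 2·ps = 82.5, i.e. ps = 117.75.
s = ps − pb = 117.75 − 115.75 = 2.

Required subsidy s = €2 per unit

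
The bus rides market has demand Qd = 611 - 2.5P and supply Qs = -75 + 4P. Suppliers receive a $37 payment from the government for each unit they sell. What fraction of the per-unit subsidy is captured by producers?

Producer share = 5/13

Pre-subsidy: 611 - 2.5P = -75 + 4P gives P* = 1372/13, Q* = 4513/13.
With the subsidy, sellers receive Ps = Pb + 37 for each unit, where Pb is the price buyers pay.
Supply in terms of Pb becomes Qs = -75 + 4(Pb + 37) = 73 + 4Pb. Setting this equal to demand: 611 - 2.5Pb = 73 + 4Pb, so Pb = 1076/13.
Sellers receive Ps = 1076/13 + 37 = 1557/13; Q' = 611 − 2.5·(1076/13) = 5253/13.
Buyers' price falls by P* − Pb = 1372/13 − 1076/13 = 296/13; sellers' price rises by Ps − P* = 1557/13 − 1372/13 = 185/13.
So producers capture (185/13)/37 = 5/13 of each unit of subsidy.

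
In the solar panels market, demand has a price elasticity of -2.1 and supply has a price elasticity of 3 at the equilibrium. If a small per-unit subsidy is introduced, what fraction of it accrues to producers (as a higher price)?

For a small subsidy around the equilibrium, the benefit split depends on the relative slopes, which at a point are proportional to the elasticities.
Buyer share = εs/(εs + |εd|) = 3/(3 + 2.1) = 10/17; seller share = |εd|/(εs + |εd|) = 7/17.
So producers capture 7/17 of the subsidy.

Producer share = 7/17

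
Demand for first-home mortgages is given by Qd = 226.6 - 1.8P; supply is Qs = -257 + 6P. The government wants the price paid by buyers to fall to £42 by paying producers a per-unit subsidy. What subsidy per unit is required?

At a buyer price of 42, quantity demanded is 226.6 − 1.8·42 = 151.
Sellers supply 151 only when they receive Ps with -257 + 6·Ps = 151, i.e. Ps = 68.
s = Ps − Pb = 68 − 42 = 26.

Required subsidy s = £26 per unit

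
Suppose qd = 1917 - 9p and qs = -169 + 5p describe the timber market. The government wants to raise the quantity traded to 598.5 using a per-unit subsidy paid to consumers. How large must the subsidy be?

At q = 598.5, invert demand for the buyer price: pb = (1917 − 598.5)/9 = 146.5; invert supply for the seller price: ps = (598.5 − (-169))/5 = 153.5.
The subsidy must fill the gap: s = ps − pb = 153.5 − 146.5 = 7.

Required subsidy s = 7 per unit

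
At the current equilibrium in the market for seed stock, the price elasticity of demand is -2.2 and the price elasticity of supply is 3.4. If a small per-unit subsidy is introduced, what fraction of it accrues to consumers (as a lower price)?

Consumer share = 17/28

For a small subsidy around the equilibrium, the benefit split depends on the relative slopes, which at a point are proportional to the elasticities.
Buyer share = εs/(εs + |εd|) = 3.4/(3.4 + 2.2) = 17/28; seller share = |εd|/(εs + |εd|) = 11/28.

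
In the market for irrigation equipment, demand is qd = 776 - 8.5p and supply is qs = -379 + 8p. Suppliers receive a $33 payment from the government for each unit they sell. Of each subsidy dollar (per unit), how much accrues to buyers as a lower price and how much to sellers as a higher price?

Pre-subsidy: 776 - 8.5p = -379 + 8p gives p* = 70, q* = 181.
With the subsidy, sellers receive ps = pb + 33 for each unit, where pb is the price buyers pay.
Supply in terms of pb becomes qs = -379 + 8(pb + 33) = -115 + 8pb. Setting this equal to demand: 776 - 8.5pb = -115 + 8pb, so pb = 54.
Sellers receive ps = 54 + 33 = 87; q' = 776 − 8.5·54 = 317.
Buyers' price falls by p* − pb = 70 − 54 = 16; sellers' price rises by ps − p* = 87 − 70 = 17.

Buyers gain $16 per unit; sellers gain $17 per unit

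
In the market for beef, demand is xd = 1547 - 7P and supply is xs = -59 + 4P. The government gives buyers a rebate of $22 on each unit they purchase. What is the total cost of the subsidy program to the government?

Pre-subsidy: 1547 - 7P = -59 + 4P gives P* = 146, x* = 525.
With the rebate, buyers effectively pay Pb = Ps − 22, where Ps is the price sellers receive.
Demand in terms of Ps becomes xd = 1547 − 7(Ps − 22) = 1701 - 7Ps. Setting this equal to supply: 1701 - 7Ps = -59 + 4Ps, so Ps = 160.
Buyers pay Pb = 160 − 22 = 138; x' = -59 + 4·160 = 581.
Government outlay = subsidy × quantity = 22 × 581 = 12782.

Government cost = $12782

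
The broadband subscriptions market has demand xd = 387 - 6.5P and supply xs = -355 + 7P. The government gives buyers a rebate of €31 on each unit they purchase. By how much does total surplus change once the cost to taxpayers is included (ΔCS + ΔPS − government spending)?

Net change in total surplus = -87451/54

Pre-subsidy: 387 - 6.5P = -355 + 7P gives P* = 1484/27, x* = 803/27.
With the rebate, buyers effectively pay Pb = Ps − 31, where Ps is the price sellers receive.
Demand in terms of Ps becomes xd = 387 − 6.5(Ps − 31) = 588.5 - 6.5Ps. Setting this equal to supply: 588.5 - 6.5Ps = -355 + 7Ps, so Ps = 629/9.
Buyers pay Pb = 629/9 − 31 = 350/9; x' = -355 + 7·(629/9) = 1208/9.
ΔCS = ½(803/27 + 1208/9)(1484/27 − 350/9) = 960659/729; ΔPS = ½(803/27 + 1208/9)(629/9 − 1484/27) = 1784081/1458.
Government spending = 31 × 1208/9 = 37448/9.
Net change = 960659/729 + 1784081/1458 − 37448/9 = -87451/54. The loss equals the DWL triangle ½·31·2821/27.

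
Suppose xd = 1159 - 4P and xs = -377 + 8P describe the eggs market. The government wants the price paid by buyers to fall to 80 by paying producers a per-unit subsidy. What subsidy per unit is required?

Required subsidy s = 72 per unit

At a buyer price of 80, quantity demanded is 1159 − 4·80 = 839.
Sellers supply 839 only when they receive Ps with -377 + 8·Ps = 839, i.e. Ps = 152.
s = Ps − Pb = 152 − 80 = 72.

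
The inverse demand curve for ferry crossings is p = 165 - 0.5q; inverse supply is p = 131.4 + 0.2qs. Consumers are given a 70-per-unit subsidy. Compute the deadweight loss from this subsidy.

Deadweight loss = 3500

Pre-subsidy: 165 - 0.5q = 131.4 + 0.2q gives q* = 48 and p* = 141.
With the rebate, buyers effectively pay pb = ps − 70, where ps is the price sellers receive.
On the curves, pb = 165 - 0.5q and ps = 131.4 + 0.2q; the wedge ps − pb = 70 gives 131.4 + 0.2q − (165 - 0.5q) = 70, so q' = 148.
Then pb = 165 − 0.5·148 = 91 and ps = 131.4 + 0.2·148 = 161.
The subsidy expands output by 148 − 48 = 100 past the efficient level; on those units the gap between marginal cost and willingness to pay runs from 0 up to 70.
DWL = ½ × 70 × 100 = 3500.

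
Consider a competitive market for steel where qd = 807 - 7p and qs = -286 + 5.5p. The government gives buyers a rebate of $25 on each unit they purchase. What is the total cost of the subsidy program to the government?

Pre-subsidy: 807 - 7p = -286 + 5.5p gives p* = 87.44, q* = 194.92.
With the rebate, buyers effectively pay pb = ps − 25, where ps is the price sellers receive.
Demand in terms of ps becomes qd = 807 − 7(ps − 25) = 982 - 7ps. Setting this equal to supply: 982 - 7ps = -286 + 5.5ps, so ps = 101.44.
Buyers pay pb = 101.44 − 25 = 76.44; q' = -286 + 5.5·101.44 = 271.92.
Government outlay = subsidy × quantity = 25 × 271.92 = 6798.

Government cost = $6798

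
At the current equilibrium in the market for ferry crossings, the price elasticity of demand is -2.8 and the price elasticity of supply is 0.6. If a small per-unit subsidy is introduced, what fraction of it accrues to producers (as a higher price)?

For a small subsidy around the equilibrium, the benefit split depends on the relative slopes, which at a point are proportional to the elasticities.
Buyer share = εs/(εs + |εd|) = 0.6/(0.6 + 2.8) = 3/17; seller share = |εd|/(εs + |εd|) = 14/17.
So producers capture 14/17 of the subsidy.

Producer share = 14/17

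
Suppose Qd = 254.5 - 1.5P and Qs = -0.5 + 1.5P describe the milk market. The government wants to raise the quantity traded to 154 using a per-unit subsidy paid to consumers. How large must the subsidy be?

At Q = 154, invert demand for the buyer price: Pb = (254.5 − 154)/1.5 = 67; invert supply for the seller price: Ps = (154 − (-0.5))/1.5 = 103.
The subsidy must fill the gap: s = Ps − Pb = 103 − 67 = 36.

Required subsidy s = 36 per unit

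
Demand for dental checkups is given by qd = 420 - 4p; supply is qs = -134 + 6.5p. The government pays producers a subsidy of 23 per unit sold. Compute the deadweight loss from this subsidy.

Pre-subsidy: 420 - 4p = -134 + 6.5p gives p* = 1108/21, q* = 4388/21.
With the subsidy, sellers receive ps = pb + 23 for each unit, where pb is the price buyers pay.
Supply in terms of pb becomes qs = -134 + 6.5(pb + 23) = 15.5 + 6.5pb. Setting this equal to demand: 420 - 4pb = 15.5 + 6.5pb, so pb = 809/21.
Sellers receive ps = 809/21 + 23 = 1292/21; q' = 420 − 4·(809/21) = 5584/21.
The subsidy expands output by 5584/21 − 4388/21 = 1196/21 past the efficient level; on those units the gap between marginal cost and willingness to pay runs from 0 up to 23.
DWL = ½ × 23 × 1196/21 = 13754/21.

Deadweight loss = 13754/21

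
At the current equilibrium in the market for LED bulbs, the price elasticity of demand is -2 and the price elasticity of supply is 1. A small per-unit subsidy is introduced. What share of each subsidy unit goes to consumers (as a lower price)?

For a small subsidy around the equilibrium, the benefit split depends on the relative slopes, which at a point are proportional to the elasticities.
Buyer share = εs/(εs + |εd|) = 1/(1 + 2) = 1/3; seller share = |εd|/(εs + |εd|) = 2/3.

Consumer share = 1/3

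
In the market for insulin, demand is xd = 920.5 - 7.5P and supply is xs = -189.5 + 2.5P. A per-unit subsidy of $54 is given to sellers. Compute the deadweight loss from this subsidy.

Deadweight loss = $2733.75

Pre-subsidy: 920.5 - 7.5P = -189.5 + 2.5P gives P* = 111, x* = 88.
With the subsidy, sellers receive Ps = Pb + 54 for each unit, where Pb is the price buyers pay.
Supply in terms of Pb becomes xs = -189.5 + 2.5(Pb + 54) = -54.5 + 2.5Pb. Setting this equal to demand: 920.5 - 7.5Pb = -54.5 + 2.5Pb, so Pb = 97.5.
Sellers receive Ps = 97.5 + 54 = 151.5; x' = 920.5 − 7.5·97.5 = 189.25.
The subsidy expands output by 189.25 − 88 = 101.25 past the efficient level; on those units the gap between marginal cost and willingness to pay runs from 0 up to 54.
DWL = ½ × 54 × 101.25 = 2733.75.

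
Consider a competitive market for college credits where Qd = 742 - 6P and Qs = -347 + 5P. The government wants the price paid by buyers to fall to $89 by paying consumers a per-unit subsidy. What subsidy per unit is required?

Required subsidy s = $22 per unit

At a buyer price of 89, quantity demanded is 742 − 6·89 = 208.
Sellers supply 208 only when they receive Ps with -347 + 5·Ps = 208, i.e. Ps = 111.
s = Ps − Pb = 111 − 89 = 22.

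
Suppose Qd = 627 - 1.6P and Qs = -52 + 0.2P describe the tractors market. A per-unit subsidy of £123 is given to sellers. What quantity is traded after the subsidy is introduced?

Q' = 2039/45

Pre-subsidy: 627 - 1.6P = -52 + 0.2P gives P* = 3395/9, Q* = 211/9.
With the subsidy, sellers receive Ps = Pb + 123 for each unit, where Pb is the price buyers pay.
Supply in terms of Pb becomes Qs = -52 + 0.2(Pb + 123) = -27.4 + 0.2Pb. Setting this equal to demand: 627 - 1.6Pb = -27.4 + 0.2Pb, so Pb = 3272/9.
Sellers receive Ps = 3272/9 + 123 = 4379/9; Q' = 627 − 1.6·(3272/9) = 2039/45.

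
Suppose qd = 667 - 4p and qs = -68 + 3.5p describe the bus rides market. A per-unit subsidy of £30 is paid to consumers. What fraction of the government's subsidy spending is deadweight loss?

Pre-subsidy: 667 - 4p = -68 + 3.5p gives p* = 98, q* = 275.
With the rebate, buyers effectively pay pb = ps − 30, where ps is the price sellers receive.
Demand in terms of ps becomes qd = 667 − 4(ps − 30) = 787 - 4ps. Setting this equal to supply: 787 - 4ps = -68 + 3.5ps, so ps = 114.
Buyers pay pb = 114 − 30 = 84; q' = -68 + 3.5·114 = 331.
ΔCS = ½(275 + 331)(98 − 84) = 4242; ΔPS = ½(275 + 331)(114 − 98) = 4848.
Government spending = 30 × 331 = 9930.
DWL = ½ × 30 × (331 − 275) = 840; fraction = 840 / 9930 = 28/331.

DWL / government spending = 28/331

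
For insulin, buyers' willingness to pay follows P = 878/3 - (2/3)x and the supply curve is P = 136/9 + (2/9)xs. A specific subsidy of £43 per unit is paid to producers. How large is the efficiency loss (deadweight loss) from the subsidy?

Pre-subsidy: 878/3 - (2/3)x = 136/9 + (2/9)x gives x* = 312.25 and P* = 84.5.
With the subsidy, sellers receive Ps = Pb + 43 for each unit, where Pb is the price buyers pay.
On the curves, Pb = 878/3 - (2/3)x and Ps = 136/9 + (2/9)x; the wedge Ps − Pb = 43 gives 136/9 + (2/9)x − (878/3 - (2/3)x) = 43, so x' = 360.625.
Then Pb = 878/3 − (2/3)·360.625 = 52.25 and Ps = 136/9 + (2/9)·360.625 = 95.25.
The subsidy expands output by 360.625 − 312.25 = 48.375 past the efficient level; on those units the gap between marginal cost and willingness to pay runs from 0 up to 43.
DWL = ½ × 43 × 48.375 = 1040.0625.

Deadweight loss = £1040.0625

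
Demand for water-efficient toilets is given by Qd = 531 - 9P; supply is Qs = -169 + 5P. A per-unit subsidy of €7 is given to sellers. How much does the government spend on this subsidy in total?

Government cost = €724.5

Pre-subsidy: 531 - 9P = -169 + 5P gives P* = 50, Q* = 81.
With the subsidy, sellers receive Ps = Pb + 7 for each unit, where Pb is the price buyers pay.
Supply in terms of Pb becomes Qs = -169 + 5(Pb + 7) = -134 + 5Pb. Setting this equal to demand: 531 - 9Pb = -134 + 5Pb, so Pb = 47.5.
Sellers receive Ps = 47.5 + 7 = 54.5; Q' = 531 − 9·47.5 = 103.5.
Government outlay = subsidy × quantity = 7 × 103.5 = 724.5.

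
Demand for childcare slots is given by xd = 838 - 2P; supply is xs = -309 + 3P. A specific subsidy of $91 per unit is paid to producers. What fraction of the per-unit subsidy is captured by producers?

Pre-subsidy: 838 - 2P = -309 + 3P gives P* = 229.4, x* = 379.2.
With the subsidy, sellers receive Ps = Pb + 91 for each unit, where Pb is the price buyers pay.
Supply in terms of Pb becomes xs = -309 + 3(Pb + 91) = -36 + 3Pb. Setting this equal to demand: 838 - 2Pb = -36 + 3Pb, so Pb = 174.8.
Sellers receive Ps = 174.8 + 91 = 265.8; x' = 838 − 2·174.8 = 488.4.
Buyers' price falls by P* − Pb = 229.4 − 174.8 = 54.6; sellers' price rises by Ps − P* = 265.8 − 229.4 = 36.4.
So producers capture 36.4/91 = 0.4 of each unit of subsidy.

Producer share = 0.4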